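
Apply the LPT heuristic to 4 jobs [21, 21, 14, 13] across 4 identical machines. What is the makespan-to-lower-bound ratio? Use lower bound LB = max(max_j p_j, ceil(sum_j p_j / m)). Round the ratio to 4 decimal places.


LPT order: [21, 21, 14, 13]
Machine loads after assignment: [21, 21, 14, 13]
LPT makespan = 21
Lower bound = max(max_job, ceil(total/4)) = max(21, 18) = 21
Ratio = 21 / 21 = 1.0

1.0


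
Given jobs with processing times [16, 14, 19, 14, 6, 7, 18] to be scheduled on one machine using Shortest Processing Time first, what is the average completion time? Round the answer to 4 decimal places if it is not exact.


Sort jobs by processing time (SPT order): [6, 7, 14, 14, 16, 18, 19]
Compute completion times sequentially:
  Job 1: processing = 6, completes at 6
  Job 2: processing = 7, completes at 13
  Job 3: processing = 14, completes at 27
  Job 4: processing = 14, completes at 41
  Job 5: processing = 16, completes at 57
  Job 6: processing = 18, completes at 75
  Job 7: processing = 19, completes at 94
Sum of completion times = 313
Average completion time = 313/7 = 44.7143

44.7143


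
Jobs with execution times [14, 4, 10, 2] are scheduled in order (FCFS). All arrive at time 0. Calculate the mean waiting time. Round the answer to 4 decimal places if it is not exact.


FCFS order (as given): [14, 4, 10, 2]
Waiting times:
  Job 1: wait = 0
  Job 2: wait = 14
  Job 3: wait = 18
  Job 4: wait = 28
Sum of waiting times = 60
Average waiting time = 60/4 = 15.0

15.0


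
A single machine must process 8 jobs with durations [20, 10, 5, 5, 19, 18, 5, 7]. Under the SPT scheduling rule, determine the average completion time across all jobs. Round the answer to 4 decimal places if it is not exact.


Sort jobs by processing time (SPT order): [5, 5, 5, 7, 10, 18, 19, 20]
Compute completion times sequentially:
  Job 1: processing = 5, completes at 5
  Job 2: processing = 5, completes at 10
  Job 3: processing = 5, completes at 15
  Job 4: processing = 7, completes at 22
  Job 5: processing = 10, completes at 32
  Job 6: processing = 18, completes at 50
  Job 7: processing = 19, completes at 69
  Job 8: processing = 20, completes at 89
Sum of completion times = 292
Average completion time = 292/8 = 36.5

36.5


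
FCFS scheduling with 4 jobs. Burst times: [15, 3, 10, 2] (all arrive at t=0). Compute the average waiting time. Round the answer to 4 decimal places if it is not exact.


FCFS order (as given): [15, 3, 10, 2]
Waiting times:
  Job 1: wait = 0
  Job 2: wait = 15
  Job 3: wait = 18
  Job 4: wait = 28
Sum of waiting times = 61
Average waiting time = 61/4 = 15.25

15.25


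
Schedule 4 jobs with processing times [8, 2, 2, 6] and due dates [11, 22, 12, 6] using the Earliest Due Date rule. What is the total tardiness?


Sort by due date (EDD order): [(6, 6), (8, 11), (2, 12), (2, 22)]
Compute completion times and tardiness:
  Job 1: p=6, d=6, C=6, tardiness=max(0,6-6)=0
  Job 2: p=8, d=11, C=14, tardiness=max(0,14-11)=3
  Job 3: p=2, d=12, C=16, tardiness=max(0,16-12)=4
  Job 4: p=2, d=22, C=18, tardiness=max(0,18-22)=0
Total tardiness = 7

7


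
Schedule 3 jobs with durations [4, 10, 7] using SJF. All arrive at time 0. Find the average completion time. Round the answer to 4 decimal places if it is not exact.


SJF order (ascending): [4, 7, 10]
Completion times:
  Job 1: burst=4, C=4
  Job 2: burst=7, C=11
  Job 3: burst=10, C=21
Average completion = 36/3 = 12.0

12.0


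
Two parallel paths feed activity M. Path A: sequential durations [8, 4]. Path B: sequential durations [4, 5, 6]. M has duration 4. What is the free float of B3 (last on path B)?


ES(B3) = sum of predecessors on chain B = 9
EF(B3) = ES + duration = 9 + 6 = 15
Successor of B3 is M. ES(M) = max(sum(A), sum(B)) = max(12, 15) = 15
Free float = ES(successor) - EF(current) = 15 - 15 = 0

0


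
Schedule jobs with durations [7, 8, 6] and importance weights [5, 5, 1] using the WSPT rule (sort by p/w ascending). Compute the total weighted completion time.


Compute p/w ratios and sort ascending (WSPT): [(7, 5), (8, 5), (6, 1)]
Compute weighted completion times:
  Job (p=7,w=5): C=7, w*C=5*7=35
  Job (p=8,w=5): C=15, w*C=5*15=75
  Job (p=6,w=1): C=21, w*C=1*21=21
Total weighted completion time = 131

131


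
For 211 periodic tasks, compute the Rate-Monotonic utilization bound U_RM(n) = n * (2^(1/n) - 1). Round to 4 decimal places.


Compute 2^(1/211) = 1.0032904594
Subtract 1: 1.0032904594 - 1 = 0.0032904594
Multiply by n: 211 * 0.0032904594 = 0.6942869334
Round to 4 dp: 0.6943

0.6943


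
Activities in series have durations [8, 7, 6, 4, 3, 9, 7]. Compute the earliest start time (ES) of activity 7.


Activity 7 starts after activities 1 through 6 complete.
Predecessor durations: [8, 7, 6, 4, 3, 9]
ES = 8 + 7 + 6 + 4 + 3 + 9 = 37

37


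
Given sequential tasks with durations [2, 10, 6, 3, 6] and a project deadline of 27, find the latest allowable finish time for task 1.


LF(activity 1) = deadline - sum of successor durations
Successors: activities 2 through 5 with durations [10, 6, 3, 6]
Sum of successor durations = 25
LF = 27 - 25 = 2

2


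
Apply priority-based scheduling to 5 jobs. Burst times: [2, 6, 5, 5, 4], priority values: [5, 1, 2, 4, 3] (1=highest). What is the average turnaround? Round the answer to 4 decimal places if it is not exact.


Sort by priority (ascending = highest first):
Order: [(1, 6), (2, 5), (3, 4), (4, 5), (5, 2)]
Completion times:
  Priority 1, burst=6, C=6
  Priority 2, burst=5, C=11
  Priority 3, burst=4, C=15
  Priority 4, burst=5, C=20
  Priority 5, burst=2, C=22
Average turnaround = 74/5 = 14.8

14.8


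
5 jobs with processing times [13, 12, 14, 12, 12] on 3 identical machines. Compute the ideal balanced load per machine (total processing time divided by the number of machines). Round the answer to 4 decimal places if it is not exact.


Total processing time = 13 + 12 + 14 + 12 + 12 = 63
Number of machines = 3
Ideal balanced load = 63 / 3 = 21.0

21.0


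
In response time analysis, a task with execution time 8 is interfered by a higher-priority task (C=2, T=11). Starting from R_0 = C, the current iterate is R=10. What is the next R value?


R_next = C + ceil(R_prev / T_hp) * C_hp
ceil(10 / 11) = ceil(0.9091) = 1
Interference = 1 * 2 = 2
R_next = 8 + 2 = 10
R_next = R_prev, so the iteration has converged (response time = 10).

10


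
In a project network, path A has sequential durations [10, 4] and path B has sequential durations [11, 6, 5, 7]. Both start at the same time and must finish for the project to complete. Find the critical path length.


Path A total = 10 + 4 = 14
Path B total = 11 + 6 + 5 + 7 = 29
Critical path = longest path = max(14, 29) = 29

29


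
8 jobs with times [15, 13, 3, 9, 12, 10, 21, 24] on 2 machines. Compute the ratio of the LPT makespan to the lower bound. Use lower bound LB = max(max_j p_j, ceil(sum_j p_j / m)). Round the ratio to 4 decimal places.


LPT order: [24, 21, 15, 13, 12, 10, 9, 3]
Machine loads after assignment: [56, 51]
LPT makespan = 56
Lower bound = max(max_job, ceil(total/2)) = max(24, 54) = 54
Ratio = 56 / 54 = 1.037

1.037


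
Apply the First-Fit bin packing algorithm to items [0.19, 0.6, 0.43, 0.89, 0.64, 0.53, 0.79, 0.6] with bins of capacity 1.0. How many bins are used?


Place items sequentially using First-Fit:
  Item 0.19 -> new Bin 1
  Item 0.6 -> Bin 1 (now 0.79)
  Item 0.43 -> new Bin 2
  Item 0.89 -> new Bin 3
  Item 0.64 -> new Bin 4
  Item 0.53 -> Bin 2 (now 0.96)
  Item 0.79 -> new Bin 5
  Item 0.6 -> new Bin 6
Total bins used = 6

6


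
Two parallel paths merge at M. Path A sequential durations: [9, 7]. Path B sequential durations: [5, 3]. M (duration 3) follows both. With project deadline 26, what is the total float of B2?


Forward pass: ES(B2) = sum of predecessors on chain B = 5
EF = ES + duration = 5 + 3 = 8
Backward pass: LF(M) = deadline = 26; LS(M) = 26 - 3 = 23
LF(B2) = LS(M) - sum(successors on chain B) = 23 - 0 = 23
LS = LF - duration = 23 - 3 = 20
Total float = LS - ES = 20 - 5 = 15

15


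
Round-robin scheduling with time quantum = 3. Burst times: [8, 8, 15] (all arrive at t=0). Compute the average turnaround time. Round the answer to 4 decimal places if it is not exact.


Time quantum = 3
Execution trace:
  J1 runs 3 units, time = 3
  J2 runs 3 units, time = 6
  J3 runs 3 units, time = 9
  J1 runs 3 units, time = 12
  J2 runs 3 units, time = 15
  J3 runs 3 units, time = 18
  J1 runs 2 units, time = 20
  J2 runs 2 units, time = 22
  J3 runs 3 units, time = 25
  J3 runs 3 units, time = 28
  J3 runs 3 units, time = 31
Finish times: [20, 22, 31]
Average turnaround = 73/3 = 24.3333

24.3333


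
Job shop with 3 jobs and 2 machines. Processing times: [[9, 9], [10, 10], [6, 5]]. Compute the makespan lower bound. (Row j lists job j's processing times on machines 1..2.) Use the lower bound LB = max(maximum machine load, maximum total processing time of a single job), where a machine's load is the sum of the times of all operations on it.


Machine loads:
  Machine 1: 9 + 10 + 6 = 25
  Machine 2: 9 + 10 + 5 = 24
Max machine load = 25
Job totals:
  Job 1: 18
  Job 2: 20
  Job 3: 11
Max job total = 20
Lower bound = max(25, 20) = 25

25


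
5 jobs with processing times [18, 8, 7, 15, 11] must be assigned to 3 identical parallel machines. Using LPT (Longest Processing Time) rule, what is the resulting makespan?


Sort jobs in decreasing order (LPT): [18, 15, 11, 8, 7]
Assign each job to the least loaded machine:
  Machine 1: jobs [18], load = 18
  Machine 2: jobs [15, 7], load = 22
  Machine 3: jobs [11, 8], load = 19
Makespan = max load = 22

22


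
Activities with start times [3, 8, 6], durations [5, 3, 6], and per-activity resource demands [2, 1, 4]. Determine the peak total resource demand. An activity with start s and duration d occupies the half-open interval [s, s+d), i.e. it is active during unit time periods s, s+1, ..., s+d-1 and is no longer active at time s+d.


Each activity i is active on [start_i, start_i + duration_i).
Compute total resource usage per time slot:
  t=0: active resources = [], total = 0
  t=1: active resources = [], total = 0
  t=2: active resources = [], total = 0
  t=3: active resources = [2], total = 2
  t=4: active resources = [2], total = 2
  t=5: active resources = [2], total = 2
  t=6: active resources = [2, 4], total = 6
  t=7: active resources = [2, 4], total = 6
  t=8: active resources = [1, 4], total = 5
  t=9: active resources = [1, 4], total = 5
  t=10: active resources = [1, 4], total = 5
  t=11: active resources = [4], total = 4
Peak resource demand = 6

6


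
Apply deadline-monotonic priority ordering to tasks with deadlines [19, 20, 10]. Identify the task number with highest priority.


Sort tasks by relative deadline (ascending):
  Task 3: deadline = 10
  Task 1: deadline = 19
  Task 2: deadline = 20
Priority order (highest first): [3, 1, 2]
Highest priority task = 3

3


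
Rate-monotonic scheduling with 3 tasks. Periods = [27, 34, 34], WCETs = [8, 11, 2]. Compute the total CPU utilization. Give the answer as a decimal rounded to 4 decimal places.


Compute individual utilizations (exact fractions):
  Task 1: C/T = 8/27 (approx. 0.2963)
  Task 2: C/T = 11/34 (approx. 0.3235)
  Task 3: C/T = 2/34 = 1/17 (approx. 0.0588)
Total utilization U = 8/27 + 11/34 + 1/17 = 623/918
Rounded to 4 decimal places: U = 0.6786
RM (Liu & Layland) bound for 3 tasks = 0.779763; compare with U = 623/918 (approx. 0.678649)
U <= bound, so schedulable by RM sufficient condition.

0.6786


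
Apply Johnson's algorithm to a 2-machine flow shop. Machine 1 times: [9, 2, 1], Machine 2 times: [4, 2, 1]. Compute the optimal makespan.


Apply Johnson's rule:
  Group 1 (a <= b): [(3, 1, 1), (2, 2, 2)]
  Group 2 (a > b): [(1, 9, 4)]
Optimal job order: [3, 2, 1]
Schedule:
  Job 3: M1 done at 1, M2 done at 2
  Job 2: M1 done at 3, M2 done at 5
  Job 1: M1 done at 12, M2 done at 16
Makespan = 16

16


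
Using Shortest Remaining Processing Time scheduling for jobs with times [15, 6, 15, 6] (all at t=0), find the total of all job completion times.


Since all jobs arrive at t=0, SRPT equals SPT ordering.
SPT order: [6, 6, 15, 15]
Completion times:
  Job 1: p=6, C=6
  Job 2: p=6, C=12
  Job 3: p=15, C=27
  Job 4: p=15, C=42
Total completion time = 6 + 12 + 27 + 42 = 87

87


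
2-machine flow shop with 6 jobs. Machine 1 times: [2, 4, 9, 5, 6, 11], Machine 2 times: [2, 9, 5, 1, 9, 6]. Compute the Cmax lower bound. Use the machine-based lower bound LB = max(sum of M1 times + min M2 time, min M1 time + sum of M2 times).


LB1 = sum(M1 times) + min(M2 times) = 37 + 1 = 38
LB2 = min(M1 times) + sum(M2 times) = 2 + 32 = 34
Lower bound = max(LB1, LB2) = max(38, 34) = 38

38


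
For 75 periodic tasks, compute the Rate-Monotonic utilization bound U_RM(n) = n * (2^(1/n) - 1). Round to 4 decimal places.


Compute 2^(1/75) = 1.0092848012
Subtract 1: 1.0092848012 - 1 = 0.0092848012
Multiply by n: 75 * 0.0092848012 = 0.6963600900
Round to 4 dp: 0.6964

0.6964


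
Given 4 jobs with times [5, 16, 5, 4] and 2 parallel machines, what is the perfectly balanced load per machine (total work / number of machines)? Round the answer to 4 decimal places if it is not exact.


Total processing time = 5 + 16 + 5 + 4 = 30
Number of machines = 2
Ideal balanced load = 30 / 2 = 15.0

15.0


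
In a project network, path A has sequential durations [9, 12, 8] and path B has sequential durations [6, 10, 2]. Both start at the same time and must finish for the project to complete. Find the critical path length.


Path A total = 9 + 12 + 8 = 29
Path B total = 6 + 10 + 2 = 18
Critical path = longest path = max(29, 18) = 29

29


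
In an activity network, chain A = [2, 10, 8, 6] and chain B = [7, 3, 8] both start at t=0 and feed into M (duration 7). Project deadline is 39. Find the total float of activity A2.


Forward pass: ES(A2) = sum of predecessors on chain A = 2
EF = ES + duration = 2 + 10 = 12
Backward pass: LF(M) = deadline = 39; LS(M) = 39 - 7 = 32
LF(A2) = LS(M) - sum(successors on chain A) = 32 - 14 = 18
LS = LF - duration = 18 - 10 = 8
Total float = LS - ES = 8 - 2 = 6

6


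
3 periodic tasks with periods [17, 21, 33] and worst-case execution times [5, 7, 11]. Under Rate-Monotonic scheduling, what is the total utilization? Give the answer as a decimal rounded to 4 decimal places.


Compute individual utilizations (exact fractions):
  Task 1: C/T = 5/17 (approx. 0.2941)
  Task 2: C/T = 7/21 = 1/3 (approx. 0.3333)
  Task 3: C/T = 11/33 = 1/3 (approx. 0.3333)
Total utilization U = 5/17 + 1/3 + 1/3 = 49/51
Rounded to 4 decimal places: U = 0.9608
RM (Liu & Layland) bound for 3 tasks = 0.779763; compare with U = 49/51 (approx. 0.960784)
bound < U <= 1, so the RM sufficient condition is not met (inconclusive; an exact test such as response-time analysis is needed).

0.9608


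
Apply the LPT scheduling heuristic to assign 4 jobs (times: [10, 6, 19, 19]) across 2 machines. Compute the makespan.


Sort jobs in decreasing order (LPT): [19, 19, 10, 6]
Assign each job to the least loaded machine:
  Machine 1: jobs [19, 10], load = 29
  Machine 2: jobs [19, 6], load = 25
Makespan = max load = 29

29


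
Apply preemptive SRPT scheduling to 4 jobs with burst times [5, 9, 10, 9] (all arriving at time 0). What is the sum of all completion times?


Since all jobs arrive at t=0, SRPT equals SPT ordering.
SPT order: [5, 9, 9, 10]
Completion times:
  Job 1: p=5, C=5
  Job 2: p=9, C=14
  Job 3: p=9, C=23
  Job 4: p=10, C=33
Total completion time = 5 + 14 + 23 + 33 = 75

75


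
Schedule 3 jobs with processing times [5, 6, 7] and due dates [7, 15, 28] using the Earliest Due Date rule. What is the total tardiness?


Sort by due date (EDD order): [(5, 7), (6, 15), (7, 28)]
Compute completion times and tardiness:
  Job 1: p=5, d=7, C=5, tardiness=max(0,5-7)=0
  Job 2: p=6, d=15, C=11, tardiness=max(0,11-15)=0
  Job 3: p=7, d=28, C=18, tardiness=max(0,18-28)=0
Total tardiness = 0

0


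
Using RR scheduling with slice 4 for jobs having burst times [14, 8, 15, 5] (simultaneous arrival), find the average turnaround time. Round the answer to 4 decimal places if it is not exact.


Time quantum = 4
Execution trace:
  J1 runs 4 units, time = 4
  J2 runs 4 units, time = 8
  J3 runs 4 units, time = 12
  J4 runs 4 units, time = 16
  J1 runs 4 units, time = 20
  J2 runs 4 units, time = 24
  J3 runs 4 units, time = 28
  J4 runs 1 units, time = 29
  J1 runs 4 units, time = 33
  J3 runs 4 units, time = 37
  J1 runs 2 units, time = 39
  J3 runs 3 units, time = 42
Finish times: [39, 24, 42, 29]
Average turnaround = 134/4 = 33.5

33.5


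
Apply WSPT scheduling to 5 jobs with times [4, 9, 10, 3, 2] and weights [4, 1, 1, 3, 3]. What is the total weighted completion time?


Compute p/w ratios and sort ascending (WSPT): [(2, 3), (4, 4), (3, 3), (9, 1), (10, 1)]
Compute weighted completion times:
  Job (p=2,w=3): C=2, w*C=3*2=6
  Job (p=4,w=4): C=6, w*C=4*6=24
  Job (p=3,w=3): C=9, w*C=3*9=27
  Job (p=9,w=1): C=18, w*C=1*18=18
  Job (p=10,w=1): C=28, w*C=1*28=28
Total weighted completion time = 103

103


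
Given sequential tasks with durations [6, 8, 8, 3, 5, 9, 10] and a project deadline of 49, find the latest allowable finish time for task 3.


LF(activity 3) = deadline - sum of successor durations
Successors: activities 4 through 7 with durations [3, 5, 9, 10]
Sum of successor durations = 27
LF = 49 - 27 = 22

22


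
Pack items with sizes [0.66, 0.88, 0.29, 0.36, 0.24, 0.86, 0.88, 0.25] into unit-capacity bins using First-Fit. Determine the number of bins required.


Place items sequentially using First-Fit:
  Item 0.66 -> new Bin 1
  Item 0.88 -> new Bin 2
  Item 0.29 -> Bin 1 (now 0.95)
  Item 0.36 -> new Bin 3
  Item 0.24 -> Bin 3 (now 0.6)
  Item 0.86 -> new Bin 4
  Item 0.88 -> new Bin 5
  Item 0.25 -> Bin 3 (now 0.85)
Total bins used = 5

5


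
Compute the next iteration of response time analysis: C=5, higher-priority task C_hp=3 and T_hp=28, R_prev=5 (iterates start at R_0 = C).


R_next = C + ceil(R_prev / T_hp) * C_hp
ceil(5 / 28) = ceil(0.1786) = 1
Interference = 1 * 3 = 3
R_next = 5 + 3 = 8

8


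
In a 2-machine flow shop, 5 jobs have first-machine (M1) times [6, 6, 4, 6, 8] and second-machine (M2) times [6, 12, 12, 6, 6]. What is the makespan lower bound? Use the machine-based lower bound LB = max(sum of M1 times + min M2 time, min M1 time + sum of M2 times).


LB1 = sum(M1 times) + min(M2 times) = 30 + 6 = 36
LB2 = min(M1 times) + sum(M2 times) = 4 + 42 = 46
Lower bound = max(LB1, LB2) = max(36, 46) = 46

46


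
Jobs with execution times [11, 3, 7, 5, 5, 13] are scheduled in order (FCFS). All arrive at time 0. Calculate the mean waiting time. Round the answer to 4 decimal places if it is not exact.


FCFS order (as given): [11, 3, 7, 5, 5, 13]
Waiting times:
  Job 1: wait = 0
  Job 2: wait = 11
  Job 3: wait = 14
  Job 4: wait = 21
  Job 5: wait = 26
  Job 6: wait = 31
Sum of waiting times = 103
Average waiting time = 103/6 = 17.1667

17.1667


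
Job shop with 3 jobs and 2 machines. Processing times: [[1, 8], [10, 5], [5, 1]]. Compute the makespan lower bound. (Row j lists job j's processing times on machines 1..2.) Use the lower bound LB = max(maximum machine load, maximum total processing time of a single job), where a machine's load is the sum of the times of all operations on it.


Machine loads:
  Machine 1: 1 + 10 + 5 = 16
  Machine 2: 8 + 5 + 1 = 14
Max machine load = 16
Job totals:
  Job 1: 9
  Job 2: 15
  Job 3: 6
Max job total = 15
Lower bound = max(16, 15) = 16

16


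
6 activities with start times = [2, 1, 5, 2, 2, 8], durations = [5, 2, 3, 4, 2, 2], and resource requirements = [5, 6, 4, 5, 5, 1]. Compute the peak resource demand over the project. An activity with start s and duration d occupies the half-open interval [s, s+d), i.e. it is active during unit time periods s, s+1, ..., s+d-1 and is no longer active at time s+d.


Each activity i is active on [start_i, start_i + duration_i).
Compute total resource usage per time slot:
  t=0: active resources = [], total = 0
  t=1: active resources = [6], total = 6
  t=2: active resources = [5, 6, 5, 5], total = 21
  t=3: active resources = [5, 5, 5], total = 15
  t=4: active resources = [5, 5], total = 10
  t=5: active resources = [5, 4, 5], total = 14
  t=6: active resources = [5, 4], total = 9
  t=7: active resources = [4], total = 4
  t=8: active resources = [1], total = 1
  t=9: active resources = [1], total = 1
Peak resource demand = 21

21


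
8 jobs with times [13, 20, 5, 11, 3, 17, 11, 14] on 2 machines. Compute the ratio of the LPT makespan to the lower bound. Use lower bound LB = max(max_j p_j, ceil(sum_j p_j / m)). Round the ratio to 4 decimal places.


LPT order: [20, 17, 14, 13, 11, 11, 5, 3]
Machine loads after assignment: [47, 47]
LPT makespan = 47
Lower bound = max(max_job, ceil(total/2)) = max(20, 47) = 47
Ratio = 47 / 47 = 1.0

1.0


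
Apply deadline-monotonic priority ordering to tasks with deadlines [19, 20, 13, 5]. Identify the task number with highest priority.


Sort tasks by relative deadline (ascending):
  Task 4: deadline = 5
  Task 3: deadline = 13
  Task 1: deadline = 19
  Task 2: deadline = 20
Priority order (highest first): [4, 3, 1, 2]
Highest priority task = 4

4


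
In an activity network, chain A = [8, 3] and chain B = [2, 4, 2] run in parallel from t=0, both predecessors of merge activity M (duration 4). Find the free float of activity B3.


ES(B3) = sum of predecessors on chain B = 6
EF(B3) = ES + duration = 6 + 2 = 8
Successor of B3 is M. ES(M) = max(sum(A), sum(B)) = max(11, 8) = 11
Free float = ES(successor) - EF(current) = 11 - 8 = 3

3


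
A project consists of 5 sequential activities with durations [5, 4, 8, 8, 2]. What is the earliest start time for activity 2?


Activity 2 starts after activities 1 through 1 complete.
Predecessor durations: [5]
ES = 5 = 5

5


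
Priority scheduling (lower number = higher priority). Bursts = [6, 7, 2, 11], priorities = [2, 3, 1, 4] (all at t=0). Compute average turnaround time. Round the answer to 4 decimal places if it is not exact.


Sort by priority (ascending = highest first):
Order: [(1, 2), (2, 6), (3, 7), (4, 11)]
Completion times:
  Priority 1, burst=2, C=2
  Priority 2, burst=6, C=8
  Priority 3, burst=7, C=15
  Priority 4, burst=11, C=26
Average turnaround = 51/4 = 12.75

12.75


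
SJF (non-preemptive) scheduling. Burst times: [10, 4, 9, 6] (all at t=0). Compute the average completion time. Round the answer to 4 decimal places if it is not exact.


SJF order (ascending): [4, 6, 9, 10]
Completion times:
  Job 1: burst=4, C=4
  Job 2: burst=6, C=10
  Job 3: burst=9, C=19
  Job 4: burst=10, C=29
Average completion = 62/4 = 15.5

15.5


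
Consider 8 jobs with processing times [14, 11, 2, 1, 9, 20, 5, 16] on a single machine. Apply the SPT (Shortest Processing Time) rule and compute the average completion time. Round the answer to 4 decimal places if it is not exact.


Sort jobs by processing time (SPT order): [1, 2, 5, 9, 11, 14, 16, 20]
Compute completion times sequentially:
  Job 1: processing = 1, completes at 1
  Job 2: processing = 2, completes at 3
  Job 3: processing = 5, completes at 8
  Job 4: processing = 9, completes at 17
  Job 5: processing = 11, completes at 28
  Job 6: processing = 14, completes at 42
  Job 7: processing = 16, completes at 58
  Job 8: processing = 20, completes at 78
Sum of completion times = 235
Average completion time = 235/8 = 29.375

29.375


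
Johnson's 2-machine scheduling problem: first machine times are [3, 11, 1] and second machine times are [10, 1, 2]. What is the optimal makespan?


Apply Johnson's rule:
  Group 1 (a <= b): [(3, 1, 2), (1, 3, 10)]
  Group 2 (a > b): [(2, 11, 1)]
Optimal job order: [3, 1, 2]
Schedule:
  Job 3: M1 done at 1, M2 done at 3
  Job 1: M1 done at 4, M2 done at 14
  Job 2: M1 done at 15, M2 done at 16
Makespan = 16

16


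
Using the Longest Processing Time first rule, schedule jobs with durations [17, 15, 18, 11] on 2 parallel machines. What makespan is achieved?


Sort jobs in decreasing order (LPT): [18, 17, 15, 11]
Assign each job to the least loaded machine:
  Machine 1: jobs [18, 11], load = 29
  Machine 2: jobs [17, 15], load = 32
Makespan = max load = 32

32


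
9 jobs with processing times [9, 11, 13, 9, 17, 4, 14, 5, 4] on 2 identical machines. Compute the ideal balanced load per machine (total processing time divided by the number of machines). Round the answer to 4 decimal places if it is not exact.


Total processing time = 9 + 11 + 13 + 9 + 17 + 4 + 14 + 5 + 4 = 86
Number of machines = 2
Ideal balanced load = 86 / 2 = 43.0

43.0


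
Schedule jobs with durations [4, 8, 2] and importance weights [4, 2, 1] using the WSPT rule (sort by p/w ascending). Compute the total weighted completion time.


Compute p/w ratios and sort ascending (WSPT): [(4, 4), (2, 1), (8, 2)]
Compute weighted completion times:
  Job (p=4,w=4): C=4, w*C=4*4=16
  Job (p=2,w=1): C=6, w*C=1*6=6
  Job (p=8,w=2): C=14, w*C=2*14=28
Total weighted completion time = 50

50


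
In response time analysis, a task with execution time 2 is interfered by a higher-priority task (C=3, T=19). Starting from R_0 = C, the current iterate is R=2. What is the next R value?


R_next = C + ceil(R_prev / T_hp) * C_hp
ceil(2 / 19) = ceil(0.1053) = 1
Interference = 1 * 3 = 3
R_next = 2 + 3 = 5

5


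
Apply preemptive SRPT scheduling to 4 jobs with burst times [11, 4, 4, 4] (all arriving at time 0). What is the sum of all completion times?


Since all jobs arrive at t=0, SRPT equals SPT ordering.
SPT order: [4, 4, 4, 11]
Completion times:
  Job 1: p=4, C=4
  Job 2: p=4, C=8
  Job 3: p=4, C=12
  Job 4: p=11, C=23
Total completion time = 4 + 8 + 12 + 23 = 47

47


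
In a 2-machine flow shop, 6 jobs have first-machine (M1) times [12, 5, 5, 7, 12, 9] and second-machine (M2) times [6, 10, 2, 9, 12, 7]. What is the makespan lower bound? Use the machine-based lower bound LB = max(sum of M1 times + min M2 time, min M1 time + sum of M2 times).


LB1 = sum(M1 times) + min(M2 times) = 50 + 2 = 52
LB2 = min(M1 times) + sum(M2 times) = 5 + 46 = 51
Lower bound = max(LB1, LB2) = max(52, 51) = 52

52


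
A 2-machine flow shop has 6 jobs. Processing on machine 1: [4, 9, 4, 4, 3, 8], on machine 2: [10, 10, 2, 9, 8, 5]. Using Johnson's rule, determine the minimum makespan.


Apply Johnson's rule:
  Group 1 (a <= b): [(5, 3, 8), (1, 4, 10), (4, 4, 9), (2, 9, 10)]
  Group 2 (a > b): [(6, 8, 5), (3, 4, 2)]
Optimal job order: [5, 1, 4, 2, 6, 3]
Schedule:
  Job 5: M1 done at 3, M2 done at 11
  Job 1: M1 done at 7, M2 done at 21
  Job 4: M1 done at 11, M2 done at 30
  Job 2: M1 done at 20, M2 done at 40
  Job 6: M1 done at 28, M2 done at 45
  Job 3: M1 done at 32, M2 done at 47
Makespan = 47

47


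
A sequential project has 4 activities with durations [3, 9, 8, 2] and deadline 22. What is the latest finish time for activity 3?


LF(activity 3) = deadline - sum of successor durations
Successors: activities 4 through 4 with durations [2]
Sum of successor durations = 2
LF = 22 - 2 = 20

20


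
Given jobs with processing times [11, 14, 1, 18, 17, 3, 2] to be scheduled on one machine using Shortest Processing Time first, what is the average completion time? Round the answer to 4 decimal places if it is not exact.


Sort jobs by processing time (SPT order): [1, 2, 3, 11, 14, 17, 18]
Compute completion times sequentially:
  Job 1: processing = 1, completes at 1
  Job 2: processing = 2, completes at 3
  Job 3: processing = 3, completes at 6
  Job 4: processing = 11, completes at 17
  Job 5: processing = 14, completes at 31
  Job 6: processing = 17, completes at 48
  Job 7: processing = 18, completes at 66
Sum of completion times = 172
Average completion time = 172/7 = 24.5714

24.5714


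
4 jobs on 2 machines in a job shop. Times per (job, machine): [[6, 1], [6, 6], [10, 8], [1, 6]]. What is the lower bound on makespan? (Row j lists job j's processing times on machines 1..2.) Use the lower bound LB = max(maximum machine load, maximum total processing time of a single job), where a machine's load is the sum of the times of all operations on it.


Machine loads:
  Machine 1: 6 + 6 + 10 + 1 = 23
  Machine 2: 1 + 6 + 8 + 6 = 21
Max machine load = 23
Job totals:
  Job 1: 7
  Job 2: 12
  Job 3: 18
  Job 4: 7
Max job total = 18
Lower bound = max(23, 18) = 23

23


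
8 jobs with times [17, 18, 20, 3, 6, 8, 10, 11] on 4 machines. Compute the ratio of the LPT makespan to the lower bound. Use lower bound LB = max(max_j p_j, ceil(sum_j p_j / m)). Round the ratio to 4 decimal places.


LPT order: [20, 18, 17, 11, 10, 8, 6, 3]
Machine loads after assignment: [23, 24, 25, 21]
LPT makespan = 25
Lower bound = max(max_job, ceil(total/4)) = max(20, 24) = 24
Ratio = 25 / 24 = 1.0417

1.0417


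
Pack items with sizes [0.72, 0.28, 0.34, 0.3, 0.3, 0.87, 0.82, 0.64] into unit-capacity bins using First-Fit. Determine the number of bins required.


Place items sequentially using First-Fit:
  Item 0.72 -> new Bin 1
  Item 0.28 -> Bin 1 (now 1.0)
  Item 0.34 -> new Bin 2
  Item 0.3 -> Bin 2 (now 0.64)
  Item 0.3 -> Bin 2 (now 0.94)
  Item 0.87 -> new Bin 3
  Item 0.82 -> new Bin 4
  Item 0.64 -> new Bin 5
Total bins used = 5

5


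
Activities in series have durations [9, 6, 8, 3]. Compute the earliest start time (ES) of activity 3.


Activity 3 starts after activities 1 through 2 complete.
Predecessor durations: [9, 6]
ES = 9 + 6 = 15

15


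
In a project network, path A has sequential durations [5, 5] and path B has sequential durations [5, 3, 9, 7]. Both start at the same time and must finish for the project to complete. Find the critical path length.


Path A total = 5 + 5 = 10
Path B total = 5 + 3 + 9 + 7 = 24
Critical path = longest path = max(10, 24) = 24

24


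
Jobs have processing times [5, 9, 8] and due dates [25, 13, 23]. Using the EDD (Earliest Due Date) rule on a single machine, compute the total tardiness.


Sort by due date (EDD order): [(9, 13), (8, 23), (5, 25)]
Compute completion times and tardiness:
  Job 1: p=9, d=13, C=9, tardiness=max(0,9-13)=0
  Job 2: p=8, d=23, C=17, tardiness=max(0,17-23)=0
  Job 3: p=5, d=25, C=22, tardiness=max(0,22-25)=0
Total tardiness = 0

0


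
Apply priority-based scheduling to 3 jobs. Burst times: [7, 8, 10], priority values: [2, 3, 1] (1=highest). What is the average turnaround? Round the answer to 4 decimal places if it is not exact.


Sort by priority (ascending = highest first):
Order: [(1, 10), (2, 7), (3, 8)]
Completion times:
  Priority 1, burst=10, C=10
  Priority 2, burst=7, C=17
  Priority 3, burst=8, C=25
Average turnaround = 52/3 = 17.3333

17.3333


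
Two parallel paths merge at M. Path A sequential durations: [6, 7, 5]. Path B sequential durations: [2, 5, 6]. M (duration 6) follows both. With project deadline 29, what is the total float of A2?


Forward pass: ES(A2) = sum of predecessors on chain A = 6
EF = ES + duration = 6 + 7 = 13
Backward pass: LF(M) = deadline = 29; LS(M) = 29 - 6 = 23
LF(A2) = LS(M) - sum(successors on chain A) = 23 - 5 = 18
LS = LF - duration = 18 - 7 = 11
Total float = LS - ES = 11 - 6 = 5

5


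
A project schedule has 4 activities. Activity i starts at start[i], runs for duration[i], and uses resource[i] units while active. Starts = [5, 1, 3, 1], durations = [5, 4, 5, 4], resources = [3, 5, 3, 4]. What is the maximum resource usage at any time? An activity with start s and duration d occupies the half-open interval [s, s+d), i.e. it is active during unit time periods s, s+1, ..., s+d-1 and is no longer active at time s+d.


Each activity i is active on [start_i, start_i + duration_i).
Compute total resource usage per time slot:
  t=0: active resources = [], total = 0
  t=1: active resources = [5, 4], total = 9
  t=2: active resources = [5, 4], total = 9
  t=3: active resources = [5, 3, 4], total = 12
  t=4: active resources = [5, 3, 4], total = 12
  t=5: active resources = [3, 3], total = 6
  t=6: active resources = [3, 3], total = 6
  t=7: active resources = [3, 3], total = 6
  t=8: active resources = [3], total = 3
  t=9: active resources = [3], total = 3
Peak resource demand = 12

12


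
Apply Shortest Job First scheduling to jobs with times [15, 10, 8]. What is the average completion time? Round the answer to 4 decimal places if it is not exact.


SJF order (ascending): [8, 10, 15]
Completion times:
  Job 1: burst=8, C=8
  Job 2: burst=10, C=18
  Job 3: burst=15, C=33
Average completion = 59/3 = 19.6667

19.6667


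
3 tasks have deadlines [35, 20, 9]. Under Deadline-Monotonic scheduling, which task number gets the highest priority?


Sort tasks by relative deadline (ascending):
  Task 3: deadline = 9
  Task 2: deadline = 20
  Task 1: deadline = 35
Priority order (highest first): [3, 2, 1]
Highest priority task = 3

3


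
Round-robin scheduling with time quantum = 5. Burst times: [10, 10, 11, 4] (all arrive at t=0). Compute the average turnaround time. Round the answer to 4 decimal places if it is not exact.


Time quantum = 5
Execution trace:
  J1 runs 5 units, time = 5
  J2 runs 5 units, time = 10
  J3 runs 5 units, time = 15
  J4 runs 4 units, time = 19
  J1 runs 5 units, time = 24
  J2 runs 5 units, time = 29
  J3 runs 5 units, time = 34
  J3 runs 1 units, time = 35
Finish times: [24, 29, 35, 19]
Average turnaround = 107/4 = 26.75

26.75


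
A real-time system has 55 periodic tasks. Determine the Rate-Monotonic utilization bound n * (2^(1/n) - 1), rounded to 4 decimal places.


Compute 2^(1/55) = 1.0126824244
Subtract 1: 1.0126824244 - 1 = 0.0126824244
Multiply by n: 55 * 0.0126824244 = 0.6975333420
Round to 4 dp: 0.6975

0.6975


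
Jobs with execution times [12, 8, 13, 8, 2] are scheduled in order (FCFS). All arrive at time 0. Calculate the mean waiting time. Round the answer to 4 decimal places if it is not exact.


FCFS order (as given): [12, 8, 13, 8, 2]
Waiting times:
  Job 1: wait = 0
  Job 2: wait = 12
  Job 3: wait = 20
  Job 4: wait = 33
  Job 5: wait = 41
Sum of waiting times = 106
Average waiting time = 106/5 = 21.2

21.2


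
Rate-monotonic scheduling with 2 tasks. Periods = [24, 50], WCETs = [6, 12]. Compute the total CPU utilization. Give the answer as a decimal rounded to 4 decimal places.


Compute individual utilizations (exact fractions):
  Task 1: C/T = 6/24 = 1/4 (approx. 0.25)
  Task 2: C/T = 12/50 = 6/25 (approx. 0.24)
Total utilization U = 1/4 + 6/25 = 49/100
Rounded to 4 decimal places: U = 0.4900
RM (Liu & Layland) bound for 2 tasks = 0.828427; compare with U = 49/100 (approx. 0.490000)
U <= bound, so schedulable by RM sufficient condition.

0.4900


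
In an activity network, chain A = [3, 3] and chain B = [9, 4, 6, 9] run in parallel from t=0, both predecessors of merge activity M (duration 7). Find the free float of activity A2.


ES(A2) = sum of predecessors on chain A = 3
EF(A2) = ES + duration = 3 + 3 = 6
Successor of A2 is M. ES(M) = max(sum(A), sum(B)) = max(6, 28) = 28
Free float = ES(successor) - EF(current) = 28 - 6 = 22

22


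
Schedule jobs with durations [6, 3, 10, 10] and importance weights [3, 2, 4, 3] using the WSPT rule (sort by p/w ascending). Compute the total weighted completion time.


Compute p/w ratios and sort ascending (WSPT): [(3, 2), (6, 3), (10, 4), (10, 3)]
Compute weighted completion times:
  Job (p=3,w=2): C=3, w*C=2*3=6
  Job (p=6,w=3): C=9, w*C=3*9=27
  Job (p=10,w=4): C=19, w*C=4*19=76
  Job (p=10,w=3): C=29, w*C=3*29=87
Total weighted completion time = 196

196


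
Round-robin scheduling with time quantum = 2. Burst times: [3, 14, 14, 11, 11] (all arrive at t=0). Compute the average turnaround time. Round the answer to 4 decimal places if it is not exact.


Time quantum = 2
Execution trace:
  J1 runs 2 units, time = 2
  J2 runs 2 units, time = 4
  J3 runs 2 units, time = 6
  J4 runs 2 units, time = 8
  J5 runs 2 units, time = 10
  J1 runs 1 units, time = 11
  J2 runs 2 units, time = 13
  J3 runs 2 units, time = 15
  J4 runs 2 units, time = 17
  J5 runs 2 units, time = 19
  J2 runs 2 units, time = 21
  J3 runs 2 units, time = 23
  J4 runs 2 units, time = 25
  J5 runs 2 units, time = 27
  J2 runs 2 units, time = 29
  J3 runs 2 units, time = 31
  J4 runs 2 units, time = 33
  J5 runs 2 units, time = 35
  J2 runs 2 units, time = 37
  J3 runs 2 units, time = 39
  J4 runs 2 units, time = 41
  J5 runs 2 units, time = 43
  J2 runs 2 units, time = 45
  J3 runs 2 units, time = 47
  J4 runs 1 units, time = 48
  J5 runs 1 units, time = 49
  J2 runs 2 units, time = 51
  J3 runs 2 units, time = 53
Finish times: [11, 51, 53, 48, 49]
Average turnaround = 212/5 = 42.4

42.4


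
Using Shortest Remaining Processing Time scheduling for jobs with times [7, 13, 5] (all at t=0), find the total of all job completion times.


Since all jobs arrive at t=0, SRPT equals SPT ordering.
SPT order: [5, 7, 13]
Completion times:
  Job 1: p=5, C=5
  Job 2: p=7, C=12
  Job 3: p=13, C=25
Total completion time = 5 + 12 + 25 = 42

42


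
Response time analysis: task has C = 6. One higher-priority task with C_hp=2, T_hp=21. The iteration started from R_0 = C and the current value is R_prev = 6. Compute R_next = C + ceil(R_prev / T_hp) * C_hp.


R_next = C + ceil(R_prev / T_hp) * C_hp
ceil(6 / 21) = ceil(0.2857) = 1
Interference = 1 * 2 = 2
R_next = 6 + 2 = 8

8


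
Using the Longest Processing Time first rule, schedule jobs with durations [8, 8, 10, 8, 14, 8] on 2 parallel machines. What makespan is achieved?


Sort jobs in decreasing order (LPT): [14, 10, 8, 8, 8, 8]
Assign each job to the least loaded machine:
  Machine 1: jobs [14, 8, 8], load = 30
  Machine 2: jobs [10, 8, 8], load = 26
Makespan = max load = 30

30


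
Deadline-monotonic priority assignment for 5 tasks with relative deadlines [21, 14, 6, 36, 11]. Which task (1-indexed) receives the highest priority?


Sort tasks by relative deadline (ascending):
  Task 3: deadline = 6
  Task 5: deadline = 11
  Task 2: deadline = 14
  Task 1: deadline = 21
  Task 4: deadline = 36
Priority order (highest first): [3, 5, 2, 1, 4]
Highest priority task = 3

3


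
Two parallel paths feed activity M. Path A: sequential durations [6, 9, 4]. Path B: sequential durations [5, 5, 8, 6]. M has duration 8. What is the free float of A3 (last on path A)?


ES(A3) = sum of predecessors on chain A = 15
EF(A3) = ES + duration = 15 + 4 = 19
Successor of A3 is M. ES(M) = max(sum(A), sum(B)) = max(19, 24) = 24
Free float = ES(successor) - EF(current) = 24 - 19 = 5

5


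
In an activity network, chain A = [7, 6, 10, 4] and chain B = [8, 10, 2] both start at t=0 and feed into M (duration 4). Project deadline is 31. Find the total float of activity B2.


Forward pass: ES(B2) = sum of predecessors on chain B = 8
EF = ES + duration = 8 + 10 = 18
Backward pass: LF(M) = deadline = 31; LS(M) = 31 - 4 = 27
LF(B2) = LS(M) - sum(successors on chain B) = 27 - 2 = 25
LS = LF - duration = 25 - 10 = 15
Total float = LS - ES = 15 - 8 = 7

7


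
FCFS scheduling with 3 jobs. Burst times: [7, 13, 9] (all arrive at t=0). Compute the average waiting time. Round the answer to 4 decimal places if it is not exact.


FCFS order (as given): [7, 13, 9]
Waiting times:
  Job 1: wait = 0
  Job 2: wait = 7
  Job 3: wait = 20
Sum of waiting times = 27
Average waiting time = 27/3 = 9.0

9.0


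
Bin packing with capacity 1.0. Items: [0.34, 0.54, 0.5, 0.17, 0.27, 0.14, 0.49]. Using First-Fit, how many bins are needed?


Place items sequentially using First-Fit:
  Item 0.34 -> new Bin 1
  Item 0.54 -> Bin 1 (now 0.88)
  Item 0.5 -> new Bin 2
  Item 0.17 -> Bin 2 (now 0.67)
  Item 0.27 -> Bin 2 (now 0.94)
  Item 0.14 -> new Bin 3
  Item 0.49 -> Bin 3 (now 0.63)
Total bins used = 3

3


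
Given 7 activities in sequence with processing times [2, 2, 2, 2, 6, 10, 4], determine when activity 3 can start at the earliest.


Activity 3 starts after activities 1 through 2 complete.
Predecessor durations: [2, 2]
ES = 2 + 2 = 4

4


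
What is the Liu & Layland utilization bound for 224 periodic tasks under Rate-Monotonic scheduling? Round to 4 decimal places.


Compute 2^(1/224) = 1.0030991997
Subtract 1: 1.0030991997 - 1 = 0.0030991997
Multiply by n: 224 * 0.0030991997 = 0.6942207328
Round to 4 dp: 0.6942

0.6942
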